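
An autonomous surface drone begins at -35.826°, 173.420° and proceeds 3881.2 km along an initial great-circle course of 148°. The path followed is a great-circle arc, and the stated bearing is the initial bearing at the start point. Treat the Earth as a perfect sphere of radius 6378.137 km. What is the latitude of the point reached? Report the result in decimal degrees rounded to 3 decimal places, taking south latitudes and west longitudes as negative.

δ = 3881.2/6378.137 = 0.608516 rad (34.8654°).
Start latitude φ₁ = -0.625282 rad; initial bearing θ = 2.583087 rad.
sin φ₂ = sin φ₁ cos δ + cos φ₁ sin δ cos θ = (-0.585326)(0.820497) + (0.810798)(0.571651)(-0.848048) = -0.873323
φ₂ = asin(-0.873323) = -1.061982 rad = -60.847°.
Then Δλ = atan2(0.245614, 0.309319) = 0.671101 rad, from sin θ sin δ cos φ₁ over cos δ − sin φ₁ sin φ₂.
λ₂ = 173.420° + 38.451° = 211.871°, normalized to (−180°, 180°] → -148.129°.

latitude -60.847°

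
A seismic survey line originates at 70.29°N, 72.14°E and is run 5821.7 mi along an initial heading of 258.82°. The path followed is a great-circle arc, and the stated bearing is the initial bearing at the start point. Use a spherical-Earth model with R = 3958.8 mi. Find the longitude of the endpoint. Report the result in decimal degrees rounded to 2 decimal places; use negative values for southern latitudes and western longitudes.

The arc subtends δ = 5821.7/3958.8 = 1.470572 rad at the centre.
With φ₁ = 70.29° = 1.226792 rad and θ = 258.82° = 4.517261 rad:
sin φ₂ = sin φ₁ cos δ + cos φ₁ sin δ cos θ = (0.941412)(0.100057) + (0.337260)(0.994982)(-0.193892) = 0.029131
φ₂ = asin(0.029131) = 0.029135 rad = 1.67°.
Then Δλ = atan2(-0.329199, 0.072633) = -1.353641 rad, from sin θ sin δ cos φ₁ over cos δ − sin φ₁ sin φ₂.
λ₂ = λ₁ + Δλ = -5.42°.

longitude -5.42°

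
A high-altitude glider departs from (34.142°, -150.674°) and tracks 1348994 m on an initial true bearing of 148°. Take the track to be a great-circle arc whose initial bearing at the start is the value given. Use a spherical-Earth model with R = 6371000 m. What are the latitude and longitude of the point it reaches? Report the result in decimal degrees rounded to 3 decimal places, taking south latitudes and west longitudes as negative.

Angular distance δ = d/R = 1348994 / 6371000 = 0.211740 rad.
Converting: φ₁ = 0.595890 rad, θ = 2.583087 rad.
sin φ₂ = sin φ₁ cos δ + cos φ₁ sin δ cos θ = (0.561246)(0.977667) + (0.827649)(0.210161)(-0.848048) = 0.401202
φ₂ = asin(0.401202) = 0.412829 rad = 23.653°.
Δλ = atan2( sin θ sin δ cos φ₁ , cos δ − sin φ₁ sin φ₂ ) = atan2(0.092174, 0.752494) = 0.121884 rad = 6.983°.
Hence λ₂ = -150.674° + 6.983° = -143.691°.

latitude 23.653°, longitude -143.691°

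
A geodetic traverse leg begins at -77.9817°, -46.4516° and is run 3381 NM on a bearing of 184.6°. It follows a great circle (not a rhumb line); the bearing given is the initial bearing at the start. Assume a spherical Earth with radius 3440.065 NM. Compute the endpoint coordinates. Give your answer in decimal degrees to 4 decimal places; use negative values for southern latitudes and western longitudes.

latitude -45.6605°, longitude 139.0273°

δ = 3381/3440.065 = 0.982830 rad (56.3120°).
With φ₁ = -77.9817° = -1.361037 rad and θ = 184.6° = 3.221878 rad:
Destination latitude: φ₂ = arcsin( sin φ₁ cos δ + cos φ₁ sin δ cos θ ) = arcsin(-0.715211) = -45.6605°.
For the longitude increment, Δλ = atan2( sin θ sin δ cos φ₁, cos δ − sin φ₁ sin φ₂ ) = atan2(-0.013895, -0.144865) = -174.5211°.
λ₂ = -46.4516° + -174.5211° = -220.9727°, normalized to (−180°, 180°] → 139.0273°.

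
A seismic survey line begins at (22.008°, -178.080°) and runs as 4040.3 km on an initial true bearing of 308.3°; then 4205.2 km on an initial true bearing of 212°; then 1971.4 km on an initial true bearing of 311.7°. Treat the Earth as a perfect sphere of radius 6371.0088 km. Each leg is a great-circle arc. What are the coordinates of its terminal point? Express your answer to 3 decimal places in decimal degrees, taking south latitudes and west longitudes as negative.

latitude 17.764°, longitude 111.677°

Apply the spherical direct solution leg by leg, carrying full precision between legs.
Leg 1: from (22.008°, -178.080°), δ = 4040.3/6371.0088 = 0.634170 rad, θ = 308.3° → φ = 39.966°, λ = 144.569°.
Leg 2: from (39.966°, 144.569°), δ = 4205.2/6371.0088 = 0.660052 rad, θ = 212° → φ = 6.252°, λ = 125.490°.
Leg 3: from (6.252°, 125.490°), δ = 1971.4/6371.0088 = 0.309433 rad, θ = 311.7° → φ = 17.764°, λ = 111.677°.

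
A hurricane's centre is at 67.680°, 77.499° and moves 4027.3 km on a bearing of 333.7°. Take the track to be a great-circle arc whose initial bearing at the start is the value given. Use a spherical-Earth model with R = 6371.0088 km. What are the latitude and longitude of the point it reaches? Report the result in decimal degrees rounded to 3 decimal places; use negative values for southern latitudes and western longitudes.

latitude 71.351°, longitude -47.546°

Angular distance δ = d/R = 4027.3 / 6371.0088 = 0.632129 rad.
With φ₁ = 67.680° = 1.181239 rad and θ = 333.7° = 5.824164 rad:
Destination latitude: φ₂ = arcsin( sin φ₁ cos δ + cos φ₁ sin δ cos θ ) = arcsin(0.947495) = 71.351°.
For the longitude increment, Δλ = atan2( sin θ sin δ cos φ₁, cos δ − sin φ₁ sin φ₂ ) = atan2(-0.099424, -0.069735) = -125.045°.
Hence λ₂ = 77.499° + -125.045° = -47.546°.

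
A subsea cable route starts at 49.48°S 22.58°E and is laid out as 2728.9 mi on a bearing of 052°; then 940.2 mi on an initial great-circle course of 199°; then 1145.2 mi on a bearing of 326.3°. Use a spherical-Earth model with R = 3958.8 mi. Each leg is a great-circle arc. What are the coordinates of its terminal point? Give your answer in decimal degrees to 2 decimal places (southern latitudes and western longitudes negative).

latitude -18.04°, longitude 39.90°

Apply the spherical direct solution leg by leg, carrying full precision between legs.
Leg 1: from (-49.48°, 22.58°), δ = 2728.9/3958.8 = 0.689325 rad, θ = 52° → φ = -19.40°, λ = 54.68°.
Leg 2: from (-19.40°, 54.68°), δ = 940.2/3958.8 = 0.237496 rad, θ = 199° → φ = -32.19°, λ = 49.48°.
Leg 3: from (-32.19°, 49.48°), δ = 1145.2/3958.8 = 0.289280 rad, θ = 326.3° → φ = -18.04°, λ = 39.90°.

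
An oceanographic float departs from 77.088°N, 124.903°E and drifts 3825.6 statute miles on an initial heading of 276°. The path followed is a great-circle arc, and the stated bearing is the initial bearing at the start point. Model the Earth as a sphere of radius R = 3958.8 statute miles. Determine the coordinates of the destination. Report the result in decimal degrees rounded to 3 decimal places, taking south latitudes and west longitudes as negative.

latitude 34.970°, longitude 37.922°

The arc subtends δ = 3825.6/3958.8 = 0.966353 rad at the centre.
Start latitude φ₁ = 1.345439 rad; initial bearing θ = 4.817109 rad.
Destination latitude: φ₂ = arcsin( sin φ₁ cos δ + cos φ₁ sin δ cos θ ) = arcsin(0.573153) = 34.970°.
For the longitude increment, Δλ = atan2( sin θ sin δ cos φ₁, cos δ − sin φ₁ sin φ₂ ) = atan2(-0.182855, 0.009644) = -86.981°.
λ₂ = 124.903° + -86.981° = 37.922°.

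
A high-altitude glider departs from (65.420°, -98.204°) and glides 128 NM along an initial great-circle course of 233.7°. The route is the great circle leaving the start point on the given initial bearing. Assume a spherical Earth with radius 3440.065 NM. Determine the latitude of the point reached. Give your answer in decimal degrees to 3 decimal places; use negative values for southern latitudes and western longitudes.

δ = 128/3440.065 = 0.037209 rad (2.1319°).
With φ₁ = 65.420° = 1.141794 rad and θ = 233.7° = 4.078834 rad:
Destination latitude: φ₂ = arcsin( sin φ₁ cos δ + cos φ₁ sin δ cos θ ) = arcsin(0.899591) = 64.104°.
Then Δλ = atan2(-0.012471, 0.181236) = -0.068701 rad, from sin θ sin δ cos φ₁ over cos δ − sin φ₁ sin φ₂.
λ₂ = λ₁ + Δλ = -102.140°.

latitude 64.104°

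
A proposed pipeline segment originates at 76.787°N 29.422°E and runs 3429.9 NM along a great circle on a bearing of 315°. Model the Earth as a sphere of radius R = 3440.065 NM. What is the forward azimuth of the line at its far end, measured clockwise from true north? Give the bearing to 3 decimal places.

final bearing 192.486°

The arc subtends δ = 3429.9/3440.065 = 0.997045 rad at the centre.
With φ₁ = 76.787° = 1.340186 rad and θ = 315° = 5.497787 rad:
Applying the spherical law of cosines for sides, sin φ₂ = sin φ₁ cos δ + cos φ₁ sin δ cos θ = 0.664161, so φ₂ = 41.618°.
Then Δλ = atan2(-0.135744, -0.103792) = -2.223588 rad, from sin θ sin δ cos φ₁ over cos δ − sin φ₁ sin φ₂.
Hence λ₂ = 29.422° + -127.402° = -97.980°.
The forward bearing on arrival equals the back-azimuth from the destination plus 180°.
Back-azimuth from P₂ (41.618°, -97.980°) to P₁ (76.787°, 29.422°), with Δλ' = λ₁ − λ₂ = 127.402°: atan2( sin Δλ' cos φ₁ , cos φ₂ sin φ₁ − sin φ₂ cos φ₁ cos Δλ' ) = 12.486°.
Final bearing = (12.486° + 180°) mod 360° = 192.486°.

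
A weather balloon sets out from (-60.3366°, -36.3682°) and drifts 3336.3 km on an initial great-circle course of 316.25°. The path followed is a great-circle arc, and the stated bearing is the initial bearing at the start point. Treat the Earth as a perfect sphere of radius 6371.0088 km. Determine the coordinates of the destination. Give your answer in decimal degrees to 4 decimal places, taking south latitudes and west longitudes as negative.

δ = 3336.3/6371.0088 = 0.523669 rad (30.0040°).
Start latitude φ₁ = -1.053072 rad; initial bearing θ = 5.519604 rad.
sin φ₂ = sin φ₁ cos δ + cos φ₁ sin δ cos θ = (-0.868948)(0.865990) + (0.494904)(0.500061)(0.722364) = -0.573728
φ₂ = asin(-0.573728) = -0.611051 rad = -35.0106°.
For the longitude increment, Δλ = atan2( sin θ sin δ cos φ₁, cos δ − sin φ₁ sin φ₂ ) = atan2(-0.171137, 0.367450) = -24.9734°.
λ₂ = -36.3682° + -24.9734° = -61.3416°.

latitude -35.0106°, longitude -61.3416°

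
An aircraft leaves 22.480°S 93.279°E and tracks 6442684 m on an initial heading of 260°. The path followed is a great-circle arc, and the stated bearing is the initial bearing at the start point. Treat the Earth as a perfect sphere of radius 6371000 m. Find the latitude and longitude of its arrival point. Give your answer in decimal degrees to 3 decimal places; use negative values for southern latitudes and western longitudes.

The arc subtends δ = 6442684/6371000 = 1.011252 rad at the centre.
Converting: φ₁ = -0.392350 rad, θ = 4.537856 rad.
sin φ₂ = sin φ₁ cos δ + cos φ₁ sin δ cos θ = (-0.382361)(0.530800) + (0.924013)(0.847497)(-0.173648) = -0.338941
φ₂ = asin(-0.338941) = -0.345791 rad = -19.812°.
For the longitude increment, Δλ = atan2( sin θ sin δ cos φ₁, cos δ − sin φ₁ sin φ₂ ) = atan2(-0.771201, 0.401203) = -62.515°.
Hence λ₂ = 93.279° + -62.515° = 30.764°.

latitude -19.812°, longitude 30.764°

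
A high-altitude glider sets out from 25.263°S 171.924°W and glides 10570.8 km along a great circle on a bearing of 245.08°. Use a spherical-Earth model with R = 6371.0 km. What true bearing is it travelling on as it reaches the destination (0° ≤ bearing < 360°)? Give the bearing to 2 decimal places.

final bearing 299.22°

δ = 10570.8/6371 = 1.659206 rad (95.0655°).
Converting: φ₁ = -0.440923 rad, θ = 4.277453 rad.
sin φ₂ = sin φ₁ cos δ + cos φ₁ sin δ cos θ = (-0.426774)(-0.088294) + (0.904358)(0.996094)(-0.421352) = -0.341884
φ₂ = asin(-0.341884) = -0.348921 rad = -19.992°.
Then Δλ = atan2(-0.816957, -0.234201) = -1.849984 rad, from sin θ sin δ cos φ₁ over cos δ − sin φ₁ sin φ₂.
λ₂ = -171.924° + -105.996° = -277.920°, normalized to (−180°, 180°] → 82.080°.
The forward bearing on arrival equals the back-azimuth from the destination plus 180°.
Back-azimuth from P₂ (-19.99°, 82.08°) to P₁ (-25.26°, -171.92°), with Δλ' = λ₁ − λ₂ = -254.00°: atan2( sin Δλ' cos φ₁ , cos φ₂ sin φ₁ − sin φ₂ cos φ₁ cos Δλ' ) = 119.22°.
Final bearing = (119.22° + 180°) mod 360° = 299.22°.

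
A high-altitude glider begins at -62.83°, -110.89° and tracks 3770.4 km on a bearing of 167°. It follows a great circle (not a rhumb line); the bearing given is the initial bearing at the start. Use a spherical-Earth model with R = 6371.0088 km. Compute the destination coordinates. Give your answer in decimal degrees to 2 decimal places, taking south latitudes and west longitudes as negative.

The arc subtends δ = 3770.4/6371.0088 = 0.591806 rad at the centre.
Start latitude φ₁ = -1.096590 rad; initial bearing θ = 2.914700 rad.
sin φ₂ = sin φ₁ cos δ + cos φ₁ sin δ cos θ = (-0.889656)(0.829935) + (0.456632)(0.557861)(-0.974370) = -0.986564
φ₂ = asin(-0.986564) = -1.406687 rad = -80.60°.
Δλ = atan2( sin θ sin δ cos φ₁ , cos δ − sin φ₁ sin φ₂ ) = atan2(0.057303, -0.047768) = 2.265688 rad = 129.81°.
Hence λ₂ = -110.89° + 129.81° = 18.92°.

latitude -80.60°, longitude 18.92°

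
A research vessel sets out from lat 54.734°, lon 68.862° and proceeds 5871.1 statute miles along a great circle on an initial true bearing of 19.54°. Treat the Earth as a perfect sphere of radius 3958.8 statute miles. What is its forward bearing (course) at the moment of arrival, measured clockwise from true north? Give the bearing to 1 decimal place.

final bearing 165.8°

δ = 5871.1/3958.8 = 1.483050 rad (84.9725°).
Converting: φ₁ = 0.955289 rad, θ = 0.341037 rad.
sin φ₂ = sin φ₁ cos δ + cos φ₁ sin δ cos θ = (0.816480)(0.087633) + (0.577373)(0.996153)(0.942408) = 0.613579
φ₂ = asin(0.613579) = 0.660585 rad = 37.849°.
Then Δλ = atan2(0.192368, -0.413342) = 2.706008 rad, from sin θ sin δ cos φ₁ over cos δ − sin φ₁ sin φ₂.
λ₂ = 68.862° + 155.043° = 223.905°, normalized to (−180°, 180°] → -136.095°.
The forward bearing on arrival equals the back-azimuth from the destination plus 180°.
Back-azimuth from P₂ (37.8°, -136.1°) to P₁ (54.7°, 68.9°), with Δλ' = λ₁ − λ₂ = 205.0°: atan2( sin Δλ' cos φ₁ , cos φ₂ sin φ₁ − sin φ₂ cos φ₁ cos Δλ' ) = 345.8°.
Final bearing = (345.8° + 180°) mod 360° = 165.8°.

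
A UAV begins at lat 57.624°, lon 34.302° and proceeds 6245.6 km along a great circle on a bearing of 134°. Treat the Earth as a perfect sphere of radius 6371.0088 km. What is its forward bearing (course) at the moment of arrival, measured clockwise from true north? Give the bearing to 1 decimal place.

δ = 6245.6/6371.0088 = 0.980316 rad (56.1680°).
Start latitude φ₁ = 1.005729 rad; initial bearing θ = 2.338741 rad.
Destination latitude: φ₂ = arcsin( sin φ₁ cos δ + cos φ₁ sin δ cos θ ) = arcsin(0.161227) = 9.278°.
Then Δλ = atan2(0.319965, 0.420596) = 0.650340 rad, from sin θ sin δ cos φ₁ over cos δ − sin φ₁ sin φ₂.
λ₂ = 34.302° + 37.262° = 71.564°.
The forward bearing on arrival equals the back-azimuth from the destination plus 180°.
Back-azimuth from P₂ (9.3°, 71.6°) to P₁ (57.6°, 34.3°), with Δλ' = λ₁ − λ₂ = -37.3°: atan2( sin Δλ' cos φ₁ , cos φ₂ sin φ₁ − sin φ₂ cos φ₁ cos Δλ' ) = 337.0°.
Final bearing = (337.0° + 180°) mod 360° = 157.0°.

final bearing 157.0°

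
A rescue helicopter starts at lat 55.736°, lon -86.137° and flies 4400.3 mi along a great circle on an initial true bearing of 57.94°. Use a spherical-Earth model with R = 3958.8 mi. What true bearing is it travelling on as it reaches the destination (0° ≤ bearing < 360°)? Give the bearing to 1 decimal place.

final bearing 141.9°

Central angle δ = d/R = 1.111524 rad.
With φ₁ = 55.736° = 0.972777 rad and θ = 57.94° = 1.011244 rad:
Applying the spherical law of cosines for sides, sin φ₂ = sin φ₁ cos δ + cos φ₁ sin δ cos θ = 0.634243, so φ₂ = 39.364°.
Then Δλ = atan2(0.427700, -0.080875) = 1.757683 rad, from sin θ sin δ cos φ₁ over cos δ − sin φ₁ sin φ₂.
λ₂ = λ₁ + Δλ = 14.571°.
The forward bearing on arrival equals the back-azimuth from the destination plus 180°.
Back-azimuth from P₂ (39.4°, 14.6°) to P₁ (55.7°, -86.1°), with Δλ' = λ₁ − λ₂ = -100.7°: atan2( sin Δλ' cos φ₁ , cos φ₂ sin φ₁ − sin φ₂ cos φ₁ cos Δλ' ) = 321.9°.
Final bearing = (321.9° + 180°) mod 360° = 141.9°.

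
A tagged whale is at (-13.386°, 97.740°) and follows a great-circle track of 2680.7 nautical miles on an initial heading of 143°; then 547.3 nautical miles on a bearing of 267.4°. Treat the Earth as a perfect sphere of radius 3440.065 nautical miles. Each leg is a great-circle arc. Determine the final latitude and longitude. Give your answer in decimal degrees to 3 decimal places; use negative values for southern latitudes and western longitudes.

latitude -44.974°, longitude 121.767°

Apply the spherical direct solution leg by leg, carrying full precision between legs.
Leg 1: from (-13.386°, 97.740°), δ = 2680.7/3440.065 = 0.779259 rad, θ = 143° → φ = -45.292°, λ = 134.694°.
Leg 2: from (-45.292°, 134.694°), δ = 547.3/3440.065 = 0.159096 rad, θ = 267.4° → φ = -44.974°, λ = 121.767°.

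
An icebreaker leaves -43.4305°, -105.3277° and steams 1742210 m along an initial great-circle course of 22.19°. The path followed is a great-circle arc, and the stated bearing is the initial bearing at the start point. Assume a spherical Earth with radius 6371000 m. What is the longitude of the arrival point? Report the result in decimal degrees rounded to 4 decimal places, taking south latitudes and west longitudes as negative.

longitude -98.6496°

Central angle δ = d/R = 0.273459 rad.
Converting: φ₁ = -0.758005 rad, θ = 0.387289 rad.
Destination latitude: φ₂ = arcsin( sin φ₁ cos δ + cos φ₁ sin δ cos θ ) = arcsin(-0.480332) = -28.7071°.
Then Δλ = atan2(0.074072, 0.632627) = 0.116555 rad, from sin θ sin δ cos φ₁ over cos δ − sin φ₁ sin φ₂.
λ₂ = λ₁ + Δλ = -98.6496°.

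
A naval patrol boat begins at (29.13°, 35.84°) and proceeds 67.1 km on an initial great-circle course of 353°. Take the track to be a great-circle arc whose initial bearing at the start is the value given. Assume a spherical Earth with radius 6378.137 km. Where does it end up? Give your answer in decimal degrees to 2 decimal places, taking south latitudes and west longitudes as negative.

latitude 29.73°, longitude 35.76°

Angular distance δ = d/R = 67.1 / 6378.137 = 0.010520 rad.
Start latitude φ₁ = 0.508414 rad; initial bearing θ = 6.161012 rad.
Destination latitude: φ₂ = arcsin( sin φ₁ cos δ + cos φ₁ sin δ cos θ ) = arcsin(0.495887) = 29.73°.
For the longitude increment, Δλ = atan2( sin θ sin δ cos φ₁, cos δ − sin φ₁ sin φ₂ ) = atan2(-0.001120, 0.758550) = -0.08°.
λ₂ = λ₁ + Δλ = 35.76°.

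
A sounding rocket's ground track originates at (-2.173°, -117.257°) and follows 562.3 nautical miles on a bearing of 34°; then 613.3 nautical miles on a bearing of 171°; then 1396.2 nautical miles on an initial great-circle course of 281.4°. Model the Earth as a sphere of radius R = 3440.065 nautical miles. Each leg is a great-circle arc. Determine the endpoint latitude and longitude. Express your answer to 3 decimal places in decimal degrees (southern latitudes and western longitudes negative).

Apply the spherical direct solution leg by leg, carrying full precision between legs.
Leg 1: from (-2.173°, -117.257°), δ = 562.3/3440.065 = 0.163456 rad, θ = 34° → φ = 5.589°, λ = -112.011°.
Leg 2: from (5.589°, -112.011°), δ = 613.3/3440.065 = 0.178282 rad, θ = 171° → φ = -4.500°, λ = -110.416°.
Leg 3: from (-4.500°, -110.416°), δ = 1396.2/3440.065 = 0.405864 rad, θ = 281.4° → φ = 0.327°, λ = -133.186°.

latitude 0.327°, longitude -133.186°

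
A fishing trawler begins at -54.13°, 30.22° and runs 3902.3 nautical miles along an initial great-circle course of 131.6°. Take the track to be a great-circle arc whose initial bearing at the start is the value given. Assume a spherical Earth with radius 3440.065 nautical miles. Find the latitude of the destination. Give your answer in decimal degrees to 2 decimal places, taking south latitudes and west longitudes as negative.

latitude -44.04°

Angular distance δ = d/R = 3902.3 / 3440.065 = 1.134368 rad.
Start latitude φ₁ = -0.944747 rad; initial bearing θ = 2.296853 rad.
sin φ₂ = sin φ₁ cos δ + cos φ₁ sin δ cos θ = (-0.810349)(0.422705) + (0.585948)(0.906267)(-0.663926) = -0.695100
φ₂ = asin(-0.695100) = -0.768559 rad = -44.04°.
Δλ = atan2( sin θ sin δ cos φ₁ , cos δ − sin φ₁ sin φ₂ ) = atan2(0.397100, -0.140568) = 1.911019 rad = 109.49°.
λ₂ = 30.22° + 109.49° = 139.71°.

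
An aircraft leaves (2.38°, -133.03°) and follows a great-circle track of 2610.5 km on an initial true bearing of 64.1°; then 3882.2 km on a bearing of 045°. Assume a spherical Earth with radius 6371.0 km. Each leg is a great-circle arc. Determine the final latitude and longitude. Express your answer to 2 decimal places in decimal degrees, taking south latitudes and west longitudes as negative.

Apply the spherical direct solution leg by leg, carrying full precision between legs.
Leg 1: from (2.38°, -133.03°), δ = 2610.5/6371 = 0.409747 rad, θ = 64.1° → φ = 12.24°, λ = -111.52°.
Leg 2: from (12.24°, -111.52°), δ = 3882.2/6371 = 0.609355 rad, θ = 45° → φ = 34.70°, λ = -82.03°.

latitude 34.70°, longitude -82.03°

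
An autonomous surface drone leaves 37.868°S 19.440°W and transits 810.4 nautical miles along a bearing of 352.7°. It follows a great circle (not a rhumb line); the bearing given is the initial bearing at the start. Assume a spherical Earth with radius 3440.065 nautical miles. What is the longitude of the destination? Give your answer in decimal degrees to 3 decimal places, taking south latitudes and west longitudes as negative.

δ = 810.4/3440.065 = 0.235577 rad (13.4976°).
With φ₁ = -37.868° = -0.660921 rad and θ = 352.7° = 6.155776 rad:
sin φ₂ = sin φ₁ cos δ + cos φ₁ sin δ cos θ = (-0.613844)(0.972380) + (0.789427)(0.233404)(0.991894) = -0.414128
φ₂ = asin(-0.414128) = -0.426985 rad = -24.464°.
For the longitude increment, Δλ = atan2( sin θ sin δ cos φ₁, cos δ − sin φ₁ sin φ₂ ) = atan2(-0.023412, 0.718170) = -1.867°.
Hence λ₂ = -19.440° + -1.867° = -21.307°.

longitude -21.307°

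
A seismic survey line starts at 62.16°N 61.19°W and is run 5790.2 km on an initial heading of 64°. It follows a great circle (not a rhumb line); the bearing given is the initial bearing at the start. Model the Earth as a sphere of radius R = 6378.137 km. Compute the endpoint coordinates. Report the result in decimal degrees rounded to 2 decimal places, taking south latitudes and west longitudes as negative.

latitude 44.88°, longitude 30.27°

δ = 5790.2/6378.137 = 0.907820 rad (52.0143°).
Converting: φ₁ = 1.084897 rad, θ = 1.117011 rad.
Destination latitude: φ₂ = arcsin( sin φ₁ cos δ + cos φ₁ sin δ cos θ ) = arcsin(0.705582) = 44.88°.
Δλ = atan2( sin θ sin δ cos φ₁ , cos δ − sin φ₁ sin φ₂ ) = atan2(0.330824, -0.008449) = 1.596331 rad = 91.46°.
Hence λ₂ = -61.19° + 91.46° = 30.27°.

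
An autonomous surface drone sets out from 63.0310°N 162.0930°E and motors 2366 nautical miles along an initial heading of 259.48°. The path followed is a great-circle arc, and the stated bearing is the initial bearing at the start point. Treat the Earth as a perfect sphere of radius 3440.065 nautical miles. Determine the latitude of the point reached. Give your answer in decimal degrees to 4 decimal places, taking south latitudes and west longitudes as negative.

Angular distance δ = d/R = 2366 / 3440.065 = 0.687778 rad.
Converting: φ₁ = 1.100098 rad, θ = 4.528780 rad.
sin φ₂ = sin φ₁ cos δ + cos φ₁ sin δ cos θ = (0.891252)(0.772659) + (0.453508)(0.634822)(-0.182579) = 0.636070
φ₂ = asin(0.636070) = 0.689394 rad = 39.4994°.
Δλ = atan2( sin θ sin δ cos φ₁ , cos δ − sin φ₁ sin φ₂ ) = atan2(-0.283058, 0.205760) = -0.942231 rad = -53.9859°.
λ₂ = 162.0930° + -53.9859° = 108.1071°.

latitude 39.4994°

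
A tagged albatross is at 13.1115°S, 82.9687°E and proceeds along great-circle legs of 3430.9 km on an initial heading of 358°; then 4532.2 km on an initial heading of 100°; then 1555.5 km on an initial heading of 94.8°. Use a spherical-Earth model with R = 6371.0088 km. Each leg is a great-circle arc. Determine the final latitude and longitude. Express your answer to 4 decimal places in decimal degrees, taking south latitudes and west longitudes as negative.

Apply the spherical direct solution leg by leg, carrying full precision between legs.
Leg 1: from (-13.1115°, 82.9687°), δ = 3430.9/6371.0088 = 0.538518 rad, θ = 358° → φ = 17.7250°, λ = 81.8920°.
Leg 2: from (17.7250°, 81.8920°), δ = 4532.2/6371.0088 = 0.711379 rad, θ = 100° → φ = 7.0433°, λ = 122.2716°.
Leg 3: from (7.0433°, 122.2716°), δ = 1555.5/6371.0088 = 0.244153 rad, θ = 94.8° → φ = 5.6762°, λ = 136.2806°.

latitude 5.6762°, longitude 136.2806°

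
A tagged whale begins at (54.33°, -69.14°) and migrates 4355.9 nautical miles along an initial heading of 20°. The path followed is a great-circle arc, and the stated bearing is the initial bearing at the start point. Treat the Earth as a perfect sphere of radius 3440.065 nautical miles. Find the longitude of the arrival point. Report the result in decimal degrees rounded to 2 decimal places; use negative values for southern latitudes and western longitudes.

The arc subtends δ = 4355.9/3440.065 = 1.266226 rad at the centre.
Converting: φ₁ = 0.948237 rad, θ = 0.349066 rad.
Applying the spherical law of cosines for sides, sin φ₂ = sin φ₁ cos δ + cos φ₁ sin δ cos θ = 0.766353, so φ₂ = 50.03°.
For the longitude increment, Δλ = atan2( sin θ sin δ cos φ₁, cos δ − sin φ₁ sin φ₂ ) = atan2(0.190258, -0.322693) = 149.48°.
Hence λ₂ = -69.14° + 149.48° = 80.34°.

longitude 80.34°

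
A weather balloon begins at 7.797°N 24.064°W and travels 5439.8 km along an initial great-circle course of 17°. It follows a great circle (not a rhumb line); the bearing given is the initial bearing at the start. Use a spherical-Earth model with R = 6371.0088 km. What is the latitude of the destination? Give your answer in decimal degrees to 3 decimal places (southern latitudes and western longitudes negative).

latitude 53.451°

δ = 5439.8/6371.0088 = 0.853837 rad (48.9212°).
With φ₁ = 7.797° = 0.136083 rad and θ = 17° = 0.296706 rad:
Applying the spherical law of cosines for sides, sin φ₂ = sin φ₁ cos δ + cos φ₁ sin δ cos θ = 0.803349, so φ₂ = 53.451°.
Δλ = atan2( sin θ sin δ cos φ₁ , cos δ − sin φ₁ sin φ₂ ) = atan2(0.218354, 0.548111) = 0.379106 rad = 21.721°.
Hence λ₂ = -24.064° + 21.721° = -2.343°.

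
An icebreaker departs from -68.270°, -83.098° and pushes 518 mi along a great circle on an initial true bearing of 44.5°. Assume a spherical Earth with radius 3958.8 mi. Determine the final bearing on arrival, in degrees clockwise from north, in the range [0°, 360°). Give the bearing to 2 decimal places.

final bearing 34.12°

Angular distance δ = d/R = 518 / 3958.8 = 0.130848 rad.
Converting: φ₁ = -1.191536 rad, θ = 0.776672 rad.
Destination latitude: φ₂ = arcsin( sin φ₁ cos δ + cos φ₁ sin δ cos θ ) = arcsin(-0.886544) = -62.442°.
Δλ = atan2( sin θ sin δ cos φ₁ , cos δ − sin φ₁ sin φ₂ ) = atan2(0.033858, 0.167907) = 0.198980 rad = 11.401°.
λ₂ = -83.098° + 11.401° = -71.697°.
The forward bearing on arrival equals the back-azimuth from the destination plus 180°.
Back-azimuth from P₂ (-62.44°, -71.70°) to P₁ (-68.27°, -83.10°), with Δλ' = λ₁ − λ₂ = -11.40°: atan2( sin Δλ' cos φ₁ , cos φ₂ sin φ₁ − sin φ₂ cos φ₁ cos Δλ' ) = 214.12°.
Final bearing = (214.12° + 180°) mod 360° = 34.12°.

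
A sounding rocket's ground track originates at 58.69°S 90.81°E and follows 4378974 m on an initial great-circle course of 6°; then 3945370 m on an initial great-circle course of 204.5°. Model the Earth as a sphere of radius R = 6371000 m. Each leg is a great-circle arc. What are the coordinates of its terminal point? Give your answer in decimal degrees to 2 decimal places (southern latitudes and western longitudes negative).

latitude -50.25°, longitude 72.73°

Apply the spherical direct solution leg by leg, carrying full precision between legs.
Leg 1: from (-58.69°, 90.81°), δ = 4378974/6371000 = 0.687329 rad, θ = 6° → φ = -19.42°, λ = 94.84°.
Leg 2: from (-19.42°, 94.84°), δ = 3945370/6371000 = 0.619270 rad, θ = 204.5° → φ = -50.25°, λ = 72.73°.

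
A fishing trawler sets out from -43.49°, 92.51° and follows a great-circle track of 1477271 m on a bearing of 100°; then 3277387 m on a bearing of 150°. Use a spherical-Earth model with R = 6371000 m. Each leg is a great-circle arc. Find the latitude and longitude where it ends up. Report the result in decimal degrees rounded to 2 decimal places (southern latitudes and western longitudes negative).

latitude -65.94°, longitude 148.08°

Apply the spherical direct solution leg by leg, carrying full precision between legs.
Leg 1: from (-43.49°, 92.51°), δ = 1477271/6371000 = 0.231874 rad, θ = 100° → φ = -44.33°, λ = 110.95°.
Leg 2: from (-44.33°, 110.95°), δ = 3277387/6371000 = 0.514423 rad, θ = 150° → φ = -65.94°, λ = 148.08°.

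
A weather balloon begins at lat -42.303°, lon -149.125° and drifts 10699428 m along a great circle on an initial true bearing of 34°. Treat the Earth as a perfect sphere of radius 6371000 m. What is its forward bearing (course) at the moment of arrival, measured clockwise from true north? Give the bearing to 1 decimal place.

final bearing 34.5°

Angular distance δ = d/R = 10699428 / 6371000 = 1.679395 rad.
Start latitude φ₁ = -0.738327 rad; initial bearing θ = 0.593412 rad.
sin φ₂ = sin φ₁ cos δ + cos φ₁ sin δ cos θ = (-0.673051)(-0.108386) + (0.739596)(0.994109)(0.829038) = 0.682490
φ₂ = asin(0.682490) = 0.751164 rad = 43.039°.
For the longitude increment, Δλ = atan2( sin θ sin δ cos φ₁, cos δ − sin φ₁ sin φ₂ ) = atan2(0.411140, 0.350965) = 49.515°.
Hence λ₂ = -149.125° + 49.515° = -99.610°.
The forward bearing on arrival equals the back-azimuth from the destination plus 180°.
Back-azimuth from P₂ (43.0°, -99.6°) to P₁ (-42.3°, -149.1°), with Δλ' = λ₁ − λ₂ = -49.5°: atan2( sin Δλ' cos φ₁ , cos φ₂ sin φ₁ − sin φ₂ cos φ₁ cos Δλ' ) = 214.5°.
Final bearing = (214.5° + 180°) mod 360° = 34.5°.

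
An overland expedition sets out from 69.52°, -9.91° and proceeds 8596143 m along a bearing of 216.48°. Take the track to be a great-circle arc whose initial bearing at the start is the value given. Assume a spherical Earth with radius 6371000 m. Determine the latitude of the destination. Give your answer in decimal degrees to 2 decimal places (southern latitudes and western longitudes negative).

Central angle δ = d/R = 1.349261 rad.
Start latitude φ₁ = 1.213353 rad; initial bearing θ = 3.778289 rad.
Destination latitude: φ₂ = arcsin( sin φ₁ cos δ + cos φ₁ sin δ cos θ ) = arcsin(-0.068612) = -3.93°.
Δλ = atan2( sin θ sin δ cos φ₁ , cos δ − sin φ₁ sin φ₂ ) = atan2(-0.202935, 0.284003) = -0.620427 rad = -35.55°.
λ₂ = λ₁ + Δλ = -45.46°.

latitude -3.93°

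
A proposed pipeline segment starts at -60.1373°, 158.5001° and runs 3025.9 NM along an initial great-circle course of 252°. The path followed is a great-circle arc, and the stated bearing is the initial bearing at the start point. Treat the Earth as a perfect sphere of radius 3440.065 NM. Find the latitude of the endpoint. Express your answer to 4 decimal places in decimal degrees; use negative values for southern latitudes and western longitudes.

Angular distance δ = d/R = 3025.9 / 3440.065 = 0.879605 rad.
Converting: φ₁ = -1.049594 rad, θ = 4.398230 rad.
Applying the spherical law of cosines for sides, sin φ₂ = sin φ₁ cos δ + cos φ₁ sin δ cos θ = -0.671367, so φ₂ = -42.1727°.
Δλ = atan2( sin θ sin δ cos φ₁ , cos δ − sin φ₁ sin φ₂ ) = atan2(-0.364867, 0.055232) = -1.420562 rad = -81.3922°.
Hence λ₂ = 158.5001° + -81.3922° = 77.1079°.

latitude -42.1727°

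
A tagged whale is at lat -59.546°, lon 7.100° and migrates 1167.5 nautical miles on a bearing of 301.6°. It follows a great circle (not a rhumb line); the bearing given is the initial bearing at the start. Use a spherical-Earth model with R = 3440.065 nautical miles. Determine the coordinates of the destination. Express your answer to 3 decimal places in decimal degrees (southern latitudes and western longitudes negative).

latitude -46.423°, longitude -17.189°

Angular distance δ = d/R = 1167.5 / 3440.065 = 0.339383 rad.
With φ₁ = -59.546° = -1.039274 rad and θ = 301.6° = 5.263913 rad:
sin φ₂ = sin φ₁ cos δ + cos φ₁ sin δ cos θ = (-0.862036)(0.942960) + (0.506846)(0.332905)(0.523986) = -0.724453
φ₂ = asin(-0.724453) = -0.810240 rad = -46.423°.
For the longitude increment, Δλ = atan2( sin θ sin δ cos φ₁, cos δ − sin φ₁ sin φ₂ ) = atan2(-0.143714, 0.318456) = -24.289°.
λ₂ = 7.100° + -24.289° = -17.189°.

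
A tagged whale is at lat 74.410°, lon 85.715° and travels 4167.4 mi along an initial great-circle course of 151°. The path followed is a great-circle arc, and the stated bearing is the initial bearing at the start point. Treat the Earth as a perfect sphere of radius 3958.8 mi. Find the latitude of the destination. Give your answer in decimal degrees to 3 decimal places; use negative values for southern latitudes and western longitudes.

latitude 15.831°

The arc subtends δ = 4167.4/3958.8 = 1.052693 rad at the centre.
Converting: φ₁ = 1.298699 rad, θ = 2.635447 rad.
Applying the spherical law of cosines for sides, sin φ₂ = sin φ₁ cos δ + cos φ₁ sin δ cos θ = 0.272807, so φ₂ = 15.831°.
For the longitude increment, Δλ = atan2( sin θ sin δ cos φ₁, cos δ − sin φ₁ sin φ₂ ) = atan2(0.113194, 0.232463) = 25.963°.
Hence λ₂ = 85.715° + 25.963° = 111.678°.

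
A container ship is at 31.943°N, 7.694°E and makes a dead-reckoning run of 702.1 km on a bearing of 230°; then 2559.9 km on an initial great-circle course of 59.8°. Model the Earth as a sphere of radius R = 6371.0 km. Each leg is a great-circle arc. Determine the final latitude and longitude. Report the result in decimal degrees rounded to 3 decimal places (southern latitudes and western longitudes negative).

latitude 37.074°, longitude 27.295°

Apply the spherical direct solution leg by leg, carrying full precision between legs.
Leg 1: from (31.943°, 7.694°), δ = 702.1/6371 = 0.110202 rad, θ = 230° → φ = 27.767°, λ = 2.230°.
Leg 2: from (27.767°, 2.230°), δ = 2559.9/6371 = 0.401805 rad, θ = 59.8° → φ = 37.074°, λ = 27.295°.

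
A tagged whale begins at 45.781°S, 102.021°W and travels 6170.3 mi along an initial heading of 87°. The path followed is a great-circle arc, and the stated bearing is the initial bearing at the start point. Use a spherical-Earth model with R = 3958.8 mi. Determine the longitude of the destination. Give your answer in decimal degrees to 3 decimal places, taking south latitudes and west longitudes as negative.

longitude -14.658°

Central angle δ = d/R = 1.558629 rad.
Converting: φ₁ = -0.799029 rad, θ = 1.518436 rad.
Destination latitude: φ₂ = arcsin( sin φ₁ cos δ + cos φ₁ sin δ cos θ ) = arcsin(0.027777) = 1.592°.
Then Δλ = atan2(0.696395, 0.032074) = 1.524772 rad, from sin θ sin δ cos φ₁ over cos δ − sin φ₁ sin φ₂.
λ₂ = λ₁ + Δλ = -14.658°.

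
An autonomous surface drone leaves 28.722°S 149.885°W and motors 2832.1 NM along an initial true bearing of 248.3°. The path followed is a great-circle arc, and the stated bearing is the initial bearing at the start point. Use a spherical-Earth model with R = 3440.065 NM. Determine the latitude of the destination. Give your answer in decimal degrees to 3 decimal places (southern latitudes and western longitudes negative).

latitude -34.367°

δ = 2832.1/3440.065 = 0.823269 rad (47.1699°).
Start latitude φ₁ = -0.501293 rad; initial bearing θ = 4.333653 rad.
Destination latitude: φ₂ = arcsin( sin φ₁ cos δ + cos φ₁ sin δ cos θ ) = arcsin(-0.564497) = -34.367°.
Δλ = atan2( sin θ sin δ cos φ₁ , cos δ − sin φ₁ sin φ₂ ) = atan2(-0.597562, 0.408553) = -0.971094 rad = -55.640°.
λ₂ = -149.885° + -55.640° = -205.525°, normalized to (−180°, 180°] → 154.475°.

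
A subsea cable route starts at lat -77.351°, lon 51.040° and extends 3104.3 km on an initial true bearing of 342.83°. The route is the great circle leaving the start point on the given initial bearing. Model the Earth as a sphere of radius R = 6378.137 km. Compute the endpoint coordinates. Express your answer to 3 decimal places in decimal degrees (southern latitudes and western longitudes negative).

δ = 3104.3/6378.137 = 0.486710 rad (27.8864°).
With φ₁ = -77.351° = -1.350030 rad and θ = 342.83° = 5.983512 rad:
Destination latitude: φ₂ = arcsin( sin φ₁ cos δ + cos φ₁ sin δ cos θ ) = arcsin(-0.764569) = -49.869°.
For the longitude increment, Δλ = atan2( sin θ sin δ cos φ₁, cos δ − sin φ₁ sin φ₂ ) = atan2(-0.030235, 0.137864) = -12.370°.
Hence λ₂ = 51.040° + -12.370° = 38.670°.

latitude -49.869°, longitude 38.670°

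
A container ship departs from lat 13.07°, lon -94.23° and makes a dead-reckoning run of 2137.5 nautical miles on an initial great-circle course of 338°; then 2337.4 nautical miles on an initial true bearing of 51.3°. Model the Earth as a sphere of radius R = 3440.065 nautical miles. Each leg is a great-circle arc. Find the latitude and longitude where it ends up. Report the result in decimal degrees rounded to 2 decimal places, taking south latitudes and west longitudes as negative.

latitude 55.98°, longitude -51.03°

Apply the spherical direct solution leg by leg, carrying full precision between legs.
Leg 1: from (13.07°, -94.23°), δ = 2137.5/3440.065 = 0.621355 rad, θ = 338° → φ = 45.21°, λ = -112.26°.
Leg 2: from (45.21°, -112.26°), δ = 2337.4/3440.065 = 0.679464 rad, θ = 51.3° → φ = 55.98°, λ = -51.03°.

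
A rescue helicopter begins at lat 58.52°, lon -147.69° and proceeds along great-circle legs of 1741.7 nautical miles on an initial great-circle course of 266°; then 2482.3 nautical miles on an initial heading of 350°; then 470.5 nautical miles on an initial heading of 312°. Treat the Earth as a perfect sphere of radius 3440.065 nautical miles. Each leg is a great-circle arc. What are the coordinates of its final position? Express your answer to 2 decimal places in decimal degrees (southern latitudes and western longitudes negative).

latitude 83.93°, longitude 23.56°

Apply the spherical direct solution leg by leg, carrying full precision between legs.
Leg 1: from (58.52°, -147.69°), δ = 1741.7/3440.065 = 0.506299 rad, θ = 266° → φ = 46.73°, λ = 167.41°.
Leg 2: from (46.73°, 167.41°), δ = 2482.3/3440.065 = 0.721585 rad, θ = 350° → φ = 83.01°, λ = 97.03°.
Leg 3: from (83.01°, 97.03°), δ = 470.5/3440.065 = 0.136771 rad, θ = 312° → φ = 83.93°, λ = 23.56°.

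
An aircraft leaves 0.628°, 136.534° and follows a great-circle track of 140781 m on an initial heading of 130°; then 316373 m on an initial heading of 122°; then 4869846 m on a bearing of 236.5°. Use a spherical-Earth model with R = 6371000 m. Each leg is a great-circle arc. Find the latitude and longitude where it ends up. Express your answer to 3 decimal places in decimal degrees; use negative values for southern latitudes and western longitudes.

latitude -23.775°, longitude 100.820°

Apply the spherical direct solution leg by leg, carrying full precision between legs.
Leg 1: from (0.628°, 136.534°), δ = 140781/6371000 = 0.022097 rad, θ = 130° → φ = -0.186°, λ = 137.504°.
Leg 2: from (-0.186°, 137.504°), δ = 316373/6371000 = 0.049658 rad, θ = 122° → φ = -1.693°, λ = 139.917°.
Leg 3: from (-1.693°, 139.917°), δ = 4869846/6371000 = 0.764377 rad, θ = 236.5° → φ = -23.775°, λ = 100.820°.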